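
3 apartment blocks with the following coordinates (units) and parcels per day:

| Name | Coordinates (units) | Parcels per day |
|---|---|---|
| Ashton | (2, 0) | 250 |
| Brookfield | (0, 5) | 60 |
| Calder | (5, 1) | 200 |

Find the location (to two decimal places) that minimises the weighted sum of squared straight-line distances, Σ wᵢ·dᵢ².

(2.94, 0.98)

The minimiser of Σwᵢ‖p−pᵢ‖² is the weighted centroid p* = (Σwᵢpᵢ)/(Σwᵢ).
Σwᵢ = 510.
Σwᵢxᵢ = 250·2 + 60·0 + 200·5 = 1500.
Σwᵢyᵢ = 250·0 + 60·5 + 200·1 = 500.
x* = 1500/510 = 2.94, y* = 500/510 = 0.98.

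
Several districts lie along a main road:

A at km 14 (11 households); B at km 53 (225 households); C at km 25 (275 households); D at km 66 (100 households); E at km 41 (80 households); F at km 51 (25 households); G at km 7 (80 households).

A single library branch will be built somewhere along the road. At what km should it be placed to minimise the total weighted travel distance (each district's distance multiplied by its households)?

For a sum of weighted absolute distances on a line, the optimum is the weighted median (not the mean). Total weight W = 796; half-weight = 398.
Sort by position and accumulate weight:
  km 7 (G, w=80) → cum 80
  km 14 (A, w=11) → cum 91
  km 25 (C, w=275) → cum 366
  km 41 (E, w=80) → cum 446  ≥ 398 → median here
  km 51 (F, w=25) → cum 471
  km 53 (B, w=225) → cum 696
  km 66 (D, w=100) → cum 796
Optimal location: km 41.

x = 41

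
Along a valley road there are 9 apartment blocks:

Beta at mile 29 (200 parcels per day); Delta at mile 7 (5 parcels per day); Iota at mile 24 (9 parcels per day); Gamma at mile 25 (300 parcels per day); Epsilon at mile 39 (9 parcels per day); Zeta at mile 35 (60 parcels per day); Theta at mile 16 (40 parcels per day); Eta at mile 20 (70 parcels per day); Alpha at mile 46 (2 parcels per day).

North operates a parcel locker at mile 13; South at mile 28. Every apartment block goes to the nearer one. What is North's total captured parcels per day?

115

The indifferent point is the midpoint (13+28)/2 = 20.5; apartment blocks left of it (closer to North at 13) go to North, those right go to South.
  Delta at 7 (w=5) → North
  Theta at 16 (w=40) → North
  Eta at 20 (w=70) → North
  Iota at 24 (w=9) → South
  Gamma at 25 (w=300) → South
  Beta at 29 (w=200) → South
  Zeta at 35 (w=60) → South
  Epsilon at 39 (w=9) → South
  Alpha at 46 (w=2) → South
North captures 115; South captures 580.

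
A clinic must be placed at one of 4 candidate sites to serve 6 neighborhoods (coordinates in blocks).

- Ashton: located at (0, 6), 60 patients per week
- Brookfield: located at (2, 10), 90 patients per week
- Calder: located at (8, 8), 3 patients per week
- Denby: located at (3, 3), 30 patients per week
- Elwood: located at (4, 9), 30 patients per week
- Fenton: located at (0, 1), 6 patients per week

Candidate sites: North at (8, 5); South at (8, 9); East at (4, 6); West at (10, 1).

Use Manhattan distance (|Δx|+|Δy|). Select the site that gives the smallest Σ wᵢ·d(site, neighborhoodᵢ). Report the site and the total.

Total weighted distance at each candidate:
  North (8, 5): total = 2061
  South (8, 9): total = 1839
  East (4, 6): total = 1062
  West (10, 1): total = 3207
Minimum is at East with total 1062 blocks.

East, total 1062 blocks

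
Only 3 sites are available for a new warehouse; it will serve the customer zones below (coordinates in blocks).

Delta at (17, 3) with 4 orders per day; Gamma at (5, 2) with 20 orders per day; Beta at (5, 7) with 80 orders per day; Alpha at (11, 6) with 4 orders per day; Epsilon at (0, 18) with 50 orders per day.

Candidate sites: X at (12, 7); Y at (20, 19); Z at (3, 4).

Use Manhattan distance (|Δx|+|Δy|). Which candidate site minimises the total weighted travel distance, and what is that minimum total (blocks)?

Z, total 1430 blocks

Total weighted distance at each candidate:
  X (12, 7): total = 1994
  Y (20, 19): total = 4014
  Z (3, 4): total = 1430
Minimum is at Z with total 1430 blocks.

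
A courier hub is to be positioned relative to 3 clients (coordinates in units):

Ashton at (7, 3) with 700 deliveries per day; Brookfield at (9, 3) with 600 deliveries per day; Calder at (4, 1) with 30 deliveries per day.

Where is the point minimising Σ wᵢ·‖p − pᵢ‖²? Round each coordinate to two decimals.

The minimiser of Σwᵢ‖p−pᵢ‖² is the weighted centroid p* = (Σwᵢpᵢ)/(Σwᵢ).
Σwᵢ = 1330.
Σwᵢxᵢ = 700·7 + 600·9 + 30·4 = 10420.
Σwᵢyᵢ = 700·3 + 600·3 + 30·1 = 3930.
x* = 10420/1330 = 7.83, y* = 3930/1330 = 2.95.

(7.83, 2.95)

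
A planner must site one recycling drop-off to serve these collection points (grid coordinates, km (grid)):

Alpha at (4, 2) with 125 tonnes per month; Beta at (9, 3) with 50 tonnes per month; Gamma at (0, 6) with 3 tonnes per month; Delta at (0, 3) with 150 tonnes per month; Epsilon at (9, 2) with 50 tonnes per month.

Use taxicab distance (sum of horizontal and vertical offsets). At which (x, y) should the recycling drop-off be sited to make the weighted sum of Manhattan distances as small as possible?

Manhattan distance separates: Σwᵢ(|x−xᵢ|+|y−yᵢ|) = Σwᵢ|x−xᵢ| + Σwᵢ|y−yᵢ|, so x and y are optimised independently as 1-D weighted medians.
Total weight W = 378; half = 189.
x-coordinate, sorted with cumulative weight:
  x=0 (Gamma, w=3) cum 3
  x=0 (Delta, w=150) cum 153
  x=4 (Alpha, w=125) cum 278  ← median
  x=9 (Beta, w=50) cum 328
  x=9 (Epsilon, w=50) cum 378
⇒ x* = 4
y-coordinate, sorted with cumulative weight:
  y=2 (Alpha, w=125) cum 125
  y=2 (Epsilon, w=50) cum 175
  y=3 (Beta, w=50) cum 225  ← median
  y=3 (Delta, w=150) cum 375
  y=6 (Gamma, w=3) cum 378
⇒ y* = 3

(4, 3)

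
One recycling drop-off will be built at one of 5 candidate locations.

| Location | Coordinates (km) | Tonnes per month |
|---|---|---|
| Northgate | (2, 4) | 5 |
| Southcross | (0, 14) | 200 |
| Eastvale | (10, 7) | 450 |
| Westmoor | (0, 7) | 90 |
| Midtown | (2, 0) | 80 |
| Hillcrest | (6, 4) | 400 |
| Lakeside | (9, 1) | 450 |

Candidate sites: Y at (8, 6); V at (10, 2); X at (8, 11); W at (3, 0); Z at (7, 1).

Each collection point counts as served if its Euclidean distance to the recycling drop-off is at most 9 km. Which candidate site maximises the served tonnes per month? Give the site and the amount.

Coverage radius r = 9 km; a point is covered iff (Δx)²+(Δy)² ≤ 9² = 81.
  Y (8, 6): covers {Northgate, Eastvale, Westmoor, Midtown, Hillcrest, Lakeside} → 1475
  V (10, 2): covers {Northgate, Eastvale, Midtown, Hillcrest, Lakeside} → 1385
  X (8, 11): covers {Southcross, Eastvale, Westmoor, Hillcrest} → 1140
  W (3, 0): covers {Northgate, Westmoor, Midtown, Hillcrest, Lakeside} → 1025
  Z (7, 1): covers {Northgate, Eastvale, Midtown, Hillcrest, Lakeside} → 1385
Maximum coverage at Y: 1475 tonnes per month.

Y, covering 1475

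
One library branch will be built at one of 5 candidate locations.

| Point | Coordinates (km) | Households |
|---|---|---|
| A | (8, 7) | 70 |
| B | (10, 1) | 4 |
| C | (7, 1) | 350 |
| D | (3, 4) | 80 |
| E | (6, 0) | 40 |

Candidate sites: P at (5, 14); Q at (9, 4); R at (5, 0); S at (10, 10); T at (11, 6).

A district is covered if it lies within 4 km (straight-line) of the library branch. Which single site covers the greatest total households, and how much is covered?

Q, covering 424

Coverage radius r = 4 km; a point is covered iff (Δx)²+(Δy)² ≤ 4² = 16.
  P (5, 14): covers {none} → 0
  Q (9, 4): covers {A, B, C} → 424
  R (5, 0): covers {C, E} → 390
  S (10, 10): covers {A} → 70
  T (11, 6): covers {A} → 70
Maximum coverage at Q: 424 households.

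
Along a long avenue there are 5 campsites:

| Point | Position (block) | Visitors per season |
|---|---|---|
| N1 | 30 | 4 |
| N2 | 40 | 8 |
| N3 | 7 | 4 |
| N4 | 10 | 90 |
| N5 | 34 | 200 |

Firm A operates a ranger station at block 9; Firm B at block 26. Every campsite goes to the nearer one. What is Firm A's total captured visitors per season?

The indifferent point is the midpoint (9+26)/2 = 17.5; campsites left of it (closer to Firm A at 9) go to Firm A, those right go to Firm B.
  N3 at 7 (w=4) → Firm A
  N4 at 10 (w=90) → Firm A
  N1 at 30 (w=4) → Firm B
  N5 at 34 (w=200) → Firm B
  N2 at 40 (w=8) → Firm B
Firm A captures 94; Firm B captures 212.

94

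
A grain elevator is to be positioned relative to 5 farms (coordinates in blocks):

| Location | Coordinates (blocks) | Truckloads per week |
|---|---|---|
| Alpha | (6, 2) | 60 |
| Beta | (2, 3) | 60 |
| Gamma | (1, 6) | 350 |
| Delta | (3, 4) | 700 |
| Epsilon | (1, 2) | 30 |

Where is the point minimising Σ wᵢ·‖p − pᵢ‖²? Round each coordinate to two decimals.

The minimiser of Σwᵢ‖p−pᵢ‖² is the weighted centroid p* = (Σwᵢpᵢ)/(Σwᵢ).
Σwᵢ = 1200.
Σwᵢxᵢ = 60·6 + 60·2 + 350·1 + 700·3 + 30·1 = 2960.
Σwᵢyᵢ = 60·2 + 60·3 + 350·6 + 700·4 + 30·2 = 5260.
x* = 2960/1200 = 2.47, y* = 5260/1200 = 4.38.

(2.47, 4.38)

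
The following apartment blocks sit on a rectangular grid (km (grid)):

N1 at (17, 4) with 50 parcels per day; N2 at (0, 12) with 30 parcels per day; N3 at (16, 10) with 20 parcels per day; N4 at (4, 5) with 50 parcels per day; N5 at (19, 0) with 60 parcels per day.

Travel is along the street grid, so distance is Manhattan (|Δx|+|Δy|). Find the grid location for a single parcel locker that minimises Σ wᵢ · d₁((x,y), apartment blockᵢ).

Manhattan distance separates: Σwᵢ(|x−xᵢ|+|y−yᵢ|) = Σwᵢ|x−xᵢ| + Σwᵢ|y−yᵢ|, so x and y are optimised independently as 1-D weighted medians.
Total weight W = 210; half = 105.
x-coordinate, sorted with cumulative weight:
  x=0 (N2, w=30) cum 30
  x=4 (N4, w=50) cum 80
  x=16 (N3, w=20) cum 100
  x=17 (N1, w=50) cum 150  ← median
  x=19 (N5, w=60) cum 210
⇒ x* = 17
y-coordinate, sorted with cumulative weight:
  y=0 (N5, w=60) cum 60
  y=4 (N1, w=50) cum 110  ← median
  y=5 (N4, w=50) cum 160
  y=10 (N3, w=20) cum 180
  y=12 (N2, w=30) cum 210
⇒ y* = 4

(17, 4)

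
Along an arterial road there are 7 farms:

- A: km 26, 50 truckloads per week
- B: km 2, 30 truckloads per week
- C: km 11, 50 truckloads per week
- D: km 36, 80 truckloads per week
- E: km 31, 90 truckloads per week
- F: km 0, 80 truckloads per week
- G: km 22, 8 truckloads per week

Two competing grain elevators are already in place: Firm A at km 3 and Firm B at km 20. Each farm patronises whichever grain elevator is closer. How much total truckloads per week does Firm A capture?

The indifferent point is the midpoint (3+20)/2 = 11.5; farms left of it (closer to Firm A at 3) go to Firm A, those right go to Firm B.
  F at 0 (w=80) → Firm A
  B at 2 (w=30) → Firm A
  C at 11 (w=50) → Firm A
  G at 22 (w=8) → Firm B
  A at 26 (w=50) → Firm B
  E at 31 (w=90) → Firm B
  D at 36 (w=80) → Firm B
Firm A captures 160; Firm B captures 228.

160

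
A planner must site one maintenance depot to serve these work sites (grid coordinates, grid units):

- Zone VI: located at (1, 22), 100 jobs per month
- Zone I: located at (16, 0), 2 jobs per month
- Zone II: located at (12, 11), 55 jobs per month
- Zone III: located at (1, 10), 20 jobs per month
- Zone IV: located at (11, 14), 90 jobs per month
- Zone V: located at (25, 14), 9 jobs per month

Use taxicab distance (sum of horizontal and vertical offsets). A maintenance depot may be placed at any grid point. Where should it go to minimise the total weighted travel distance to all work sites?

(11, 14)

Manhattan distance separates: Σwᵢ(|x−xᵢ|+|y−yᵢ|) = Σwᵢ|x−xᵢ| + Σwᵢ|y−yᵢ|, so x and y are optimised independently as 1-D weighted medians.
Total weight W = 276; half = 138.
x-coordinate, sorted with cumulative weight:
  x=1 (Zone VI, w=100) cum 100
  x=1 (Zone III, w=20) cum 120
  x=11 (Zone IV, w=90) cum 210  ← median
  x=12 (Zone II, w=55) cum 265
  x=16 (Zone I, w=2) cum 267
  x=25 (Zone V, w=9) cum 276
⇒ x* = 11
y-coordinate, sorted with cumulative weight:
  y=0 (Zone I, w=2) cum 2
  y=10 (Zone III, w=20) cum 22
  y=11 (Zone II, w=55) cum 77
  y=14 (Zone IV, w=90) cum 167  ← median
  y=14 (Zone V, w=9) cum 176
  y=22 (Zone VI, w=100) cum 276
⇒ y* = 14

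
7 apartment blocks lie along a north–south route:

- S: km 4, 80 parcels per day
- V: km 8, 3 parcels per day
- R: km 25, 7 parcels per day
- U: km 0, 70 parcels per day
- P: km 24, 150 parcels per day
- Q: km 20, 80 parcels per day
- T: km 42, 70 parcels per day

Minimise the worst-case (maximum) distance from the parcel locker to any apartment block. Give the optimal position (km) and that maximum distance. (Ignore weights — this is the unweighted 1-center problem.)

location 21, max distance 21

The 1-center on a line is the midpoint of the two extreme points: leftmost at 0, rightmost at 42.
Optimal location = (0 + 42)/2 = 21; maximum distance = (42 − 0)/2 = 21.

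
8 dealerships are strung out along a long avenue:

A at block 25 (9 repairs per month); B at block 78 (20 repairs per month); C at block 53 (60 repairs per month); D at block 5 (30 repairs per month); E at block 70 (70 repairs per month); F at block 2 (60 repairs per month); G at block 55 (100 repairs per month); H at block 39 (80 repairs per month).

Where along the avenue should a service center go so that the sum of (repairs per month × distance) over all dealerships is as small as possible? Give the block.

For a sum of weighted absolute distances on a line, the optimum is the weighted median (not the mean). Total weight W = 429; half-weight = 214.5.
Sort by position and accumulate weight:
  block 2 (F, w=60) → cum 60
  block 5 (D, w=30) → cum 90
  block 25 (A, w=9) → cum 99
  block 39 (H, w=80) → cum 179
  block 53 (C, w=60) → cum 239  ≥ 214.5 → median here
  block 55 (G, w=100) → cum 339
  block 70 (E, w=70) → cum 409
  block 78 (B, w=20) → cum 429
Optimal location: block 53.

x = 53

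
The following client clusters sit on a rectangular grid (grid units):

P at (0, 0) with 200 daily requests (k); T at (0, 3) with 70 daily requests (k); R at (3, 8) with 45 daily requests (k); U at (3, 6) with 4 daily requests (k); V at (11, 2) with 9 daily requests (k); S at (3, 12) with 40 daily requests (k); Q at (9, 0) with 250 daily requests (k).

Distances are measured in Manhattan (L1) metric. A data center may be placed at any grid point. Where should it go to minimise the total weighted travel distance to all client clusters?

Manhattan distance separates: Σwᵢ(|x−xᵢ|+|y−yᵢ|) = Σwᵢ|x−xᵢ| + Σwᵢ|y−yᵢ|, so x and y are optimised independently as 1-D weighted medians.
Total weight W = 618; half = 309.
x-coordinate, sorted with cumulative weight:
  x=0 (P, w=200) cum 200
  x=0 (T, w=70) cum 270
  x=3 (R, w=45) cum 315  ← median
  x=3 (U, w=4) cum 319
  x=3 (S, w=40) cum 359
  x=9 (Q, w=250) cum 609
  x=11 (V, w=9) cum 618
⇒ x* = 3
y-coordinate, sorted with cumulative weight:
  y=0 (P, w=200) cum 200
  y=0 (Q, w=250) cum 450  ← median
  y=2 (V, w=9) cum 459
  y=3 (T, w=70) cum 529
  y=6 (U, w=4) cum 533
  y=8 (R, w=45) cum 578
  y=12 (S, w=40) cum 618
⇒ y* = 0

(3, 0)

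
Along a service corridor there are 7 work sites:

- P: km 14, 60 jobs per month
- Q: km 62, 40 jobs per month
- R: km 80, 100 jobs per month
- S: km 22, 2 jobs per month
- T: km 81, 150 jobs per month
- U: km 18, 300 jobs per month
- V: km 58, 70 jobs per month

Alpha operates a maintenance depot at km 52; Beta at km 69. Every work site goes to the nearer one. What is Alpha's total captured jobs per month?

The indifferent point is the midpoint (52+69)/2 = 60.5; work sites left of it (closer to Alpha at 52) go to Alpha, those right go to Beta.
  P at 14 (w=60) → Alpha
  U at 18 (w=300) → Alpha
  S at 22 (w=2) → Alpha
  V at 58 (w=70) → Alpha
  Q at 62 (w=40) → Beta
  R at 80 (w=100) → Beta
  T at 81 (w=150) → Beta
Alpha captures 432; Beta captures 290.

432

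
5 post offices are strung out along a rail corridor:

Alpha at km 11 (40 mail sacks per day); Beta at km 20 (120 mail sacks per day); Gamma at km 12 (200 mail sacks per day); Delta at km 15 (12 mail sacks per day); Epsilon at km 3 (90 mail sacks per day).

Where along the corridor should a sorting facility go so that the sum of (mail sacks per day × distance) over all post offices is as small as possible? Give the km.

x = 12

For a sum of weighted absolute distances on a line, the optimum is the weighted median (not the mean). Total weight W = 462; half-weight = 231.
Sort by position and accumulate weight:
  km 3 (Epsilon, w=90) → cum 90
  km 11 (Alpha, w=40) → cum 130
  km 12 (Gamma, w=200) → cum 330  ≥ 231 → median here
  km 15 (Delta, w=12) → cum 342
  km 20 (Beta, w=120) → cum 462
Optimal location: km 12.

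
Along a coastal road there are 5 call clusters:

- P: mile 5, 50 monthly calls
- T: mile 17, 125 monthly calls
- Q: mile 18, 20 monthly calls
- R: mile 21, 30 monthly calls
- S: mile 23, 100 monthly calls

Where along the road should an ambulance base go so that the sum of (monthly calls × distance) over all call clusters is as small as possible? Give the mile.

For a sum of weighted absolute distances on a line, the optimum is the weighted median (not the mean). Total weight W = 325; half-weight = 162.5.
Sort by position and accumulate weight:
  mile 5 (P, w=50) → cum 50
  mile 17 (T, w=125) → cum 175  ≥ 162.5 → median here
  mile 18 (Q, w=20) → cum 195
  mile 21 (R, w=30) → cum 225
  mile 23 (S, w=100) → cum 325
Optimal location: mile 17.

x = 17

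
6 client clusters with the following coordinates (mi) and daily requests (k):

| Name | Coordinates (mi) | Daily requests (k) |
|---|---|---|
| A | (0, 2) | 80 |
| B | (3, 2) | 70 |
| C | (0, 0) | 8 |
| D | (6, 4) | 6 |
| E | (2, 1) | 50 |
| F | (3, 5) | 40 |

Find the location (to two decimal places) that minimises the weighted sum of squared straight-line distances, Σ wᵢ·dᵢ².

The minimiser of Σwᵢ‖p−pᵢ‖² is the weighted centroid p* = (Σwᵢpᵢ)/(Σwᵢ).
Σwᵢ = 254.
Σwᵢxᵢ = 80·0 + 70·3 + 8·0 + 6·6 + 50·2 + 40·3 = 466.
Σwᵢyᵢ = 80·2 + 70·2 + 8·0 + 6·4 + 50·1 + 40·5 = 574.
x* = 466/254 = 1.83, y* = 574/254 = 2.26.

(1.83, 2.26)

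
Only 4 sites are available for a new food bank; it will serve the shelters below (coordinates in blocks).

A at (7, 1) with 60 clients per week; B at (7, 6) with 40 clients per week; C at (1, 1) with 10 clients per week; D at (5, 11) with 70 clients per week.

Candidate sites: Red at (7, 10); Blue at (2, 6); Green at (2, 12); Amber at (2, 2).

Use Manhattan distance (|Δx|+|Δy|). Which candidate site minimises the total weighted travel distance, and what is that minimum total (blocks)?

Total weighted distance at each candidate:
  Red (7, 10): total = 1060
  Blue (2, 6): total = 1420
  Green (2, 12): total = 1800
  Amber (2, 2): total = 1580
Minimum is at Red with total 1060 blocks.

Red, total 1060 blocks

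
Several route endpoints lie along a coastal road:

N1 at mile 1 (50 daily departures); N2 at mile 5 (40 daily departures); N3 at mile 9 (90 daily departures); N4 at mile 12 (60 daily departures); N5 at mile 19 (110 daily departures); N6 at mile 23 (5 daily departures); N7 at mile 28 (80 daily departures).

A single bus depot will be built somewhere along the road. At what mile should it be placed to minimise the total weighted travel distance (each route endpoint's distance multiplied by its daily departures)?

x = 12

For a sum of weighted absolute distances on a line, the optimum is the weighted median (not the mean). Total weight W = 435; half-weight = 217.5.
Sort by position and accumulate weight:
  mile 1 (N1, w=50) → cum 50
  mile 5 (N2, w=40) → cum 90
  mile 9 (N3, w=90) → cum 180
  mile 12 (N4, w=60) → cum 240  ≥ 217.5 → median here
  mile 19 (N5, w=110) → cum 350
  mile 23 (N6, w=5) → cum 355
  mile 28 (N7, w=80) → cum 435
Optimal location: mile 12.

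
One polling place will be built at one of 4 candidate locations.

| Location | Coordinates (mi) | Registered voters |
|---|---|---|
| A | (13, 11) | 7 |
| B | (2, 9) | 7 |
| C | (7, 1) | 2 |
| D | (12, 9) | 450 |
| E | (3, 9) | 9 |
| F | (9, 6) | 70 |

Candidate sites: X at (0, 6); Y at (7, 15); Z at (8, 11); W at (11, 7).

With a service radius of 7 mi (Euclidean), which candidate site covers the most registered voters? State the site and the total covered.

Coverage radius r = 7 mi; a point is covered iff (Δx)²+(Δy)² ≤ 7² = 49.
  X (0, 6): covers {B, E} → 16
  Y (7, 15): covers {none} → 0
  Z (8, 11): covers {A, B, D, E, F} → 543
  W (11, 7): covers {A, D, F} → 527
Maximum coverage at Z: 543 registered voters.

Z, covering 543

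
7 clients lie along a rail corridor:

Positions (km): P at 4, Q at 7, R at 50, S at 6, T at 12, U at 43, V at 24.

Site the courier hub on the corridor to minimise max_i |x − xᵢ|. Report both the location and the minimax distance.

The 1-center on a line is the midpoint of the two extreme points: leftmost at 4, rightmost at 50.
Optimal location = (4 + 50)/2 = 27; maximum distance = (50 − 4)/2 = 23.

location 27, max distance 23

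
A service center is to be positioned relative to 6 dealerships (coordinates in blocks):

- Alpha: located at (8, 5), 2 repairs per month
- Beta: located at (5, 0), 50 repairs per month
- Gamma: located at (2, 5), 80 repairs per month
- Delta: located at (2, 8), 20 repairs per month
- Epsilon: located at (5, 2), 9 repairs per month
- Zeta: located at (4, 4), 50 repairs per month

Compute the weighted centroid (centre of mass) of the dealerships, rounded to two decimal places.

(3.37, 3.73)

The minimiser of Σwᵢ‖p−pᵢ‖² is the weighted centroid p* = (Σwᵢpᵢ)/(Σwᵢ).
Σwᵢ = 211.
Σwᵢxᵢ = 2·8 + 50·5 + 80·2 + 20·2 + 9·5 + 50·4 = 711.
Σwᵢyᵢ = 2·5 + 50·0 + 80·5 + 20·8 + 9·2 + 50·4 = 788.
x* = 711/211 = 3.37, y* = 788/211 = 3.73.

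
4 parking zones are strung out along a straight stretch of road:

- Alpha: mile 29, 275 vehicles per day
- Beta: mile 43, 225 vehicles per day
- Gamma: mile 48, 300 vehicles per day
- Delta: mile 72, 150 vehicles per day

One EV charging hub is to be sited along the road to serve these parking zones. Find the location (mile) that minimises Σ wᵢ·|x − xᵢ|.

For a sum of weighted absolute distances on a line, the optimum is the weighted median (not the mean). Total weight W = 950; half-weight = 475.
Sort by position and accumulate weight:
  mile 29 (Alpha, w=275) → cum 275
  mile 43 (Beta, w=225) → cum 500  ≥ 475 → median here
  mile 48 (Gamma, w=300) → cum 800
  mile 72 (Delta, w=150) → cum 950
Optimal location: mile 43.

x = 43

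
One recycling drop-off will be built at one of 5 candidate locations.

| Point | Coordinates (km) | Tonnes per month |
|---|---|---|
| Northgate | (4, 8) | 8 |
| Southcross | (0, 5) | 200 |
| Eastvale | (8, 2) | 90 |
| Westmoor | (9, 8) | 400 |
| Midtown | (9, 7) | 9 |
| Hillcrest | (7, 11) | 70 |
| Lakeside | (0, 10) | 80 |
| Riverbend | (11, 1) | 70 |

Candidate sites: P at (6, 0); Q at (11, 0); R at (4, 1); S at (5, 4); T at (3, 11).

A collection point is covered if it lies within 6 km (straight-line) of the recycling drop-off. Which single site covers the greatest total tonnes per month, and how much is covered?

Coverage radius r = 6 km; a point is covered iff (Δx)²+(Δy)² ≤ 6² = 36.
  P (6, 0): covers {Eastvale, Riverbend} → 160
  Q (11, 0): covers {Eastvale, Riverbend} → 160
  R (4, 1): covers {Southcross, Eastvale} → 290
  S (5, 4): covers {Northgate, Southcross, Eastvale, Westmoor, Midtown} → 707
  T (3, 11): covers {Northgate, Hillcrest, Lakeside} → 158
Maximum coverage at S: 707 tonnes per month.

S, covering 707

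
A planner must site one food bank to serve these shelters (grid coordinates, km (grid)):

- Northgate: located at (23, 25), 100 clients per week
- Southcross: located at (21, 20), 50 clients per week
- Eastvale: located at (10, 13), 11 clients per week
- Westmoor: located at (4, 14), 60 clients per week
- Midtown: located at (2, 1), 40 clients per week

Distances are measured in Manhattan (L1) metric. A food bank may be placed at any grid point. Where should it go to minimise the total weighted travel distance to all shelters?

(21, 20)

Manhattan distance separates: Σwᵢ(|x−xᵢ|+|y−yᵢ|) = Σwᵢ|x−xᵢ| + Σwᵢ|y−yᵢ|, so x and y are optimised independently as 1-D weighted medians.
Total weight W = 261; half = 130.5.
x-coordinate, sorted with cumulative weight:
  x=2 (Midtown, w=40) cum 40
  x=4 (Westmoor, w=60) cum 100
  x=10 (Eastvale, w=11) cum 111
  x=21 (Southcross, w=50) cum 161  ← median
  x=23 (Northgate, w=100) cum 261
⇒ x* = 21
y-coordinate, sorted with cumulative weight:
  y=1 (Midtown, w=40) cum 40
  y=13 (Eastvale, w=11) cum 51
  y=14 (Westmoor, w=60) cum 111
  y=20 (Southcross, w=50) cum 161  ← median
  y=25 (Northgate, w=100) cum 261
⇒ y* = 20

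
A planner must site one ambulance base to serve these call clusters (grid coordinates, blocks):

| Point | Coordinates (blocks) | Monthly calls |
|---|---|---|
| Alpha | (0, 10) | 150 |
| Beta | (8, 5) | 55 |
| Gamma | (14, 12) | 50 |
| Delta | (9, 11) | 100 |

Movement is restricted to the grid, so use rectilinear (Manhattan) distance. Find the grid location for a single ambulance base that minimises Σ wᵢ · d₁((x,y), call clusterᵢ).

Manhattan distance separates: Σwᵢ(|x−xᵢ|+|y−yᵢ|) = Σwᵢ|x−xᵢ| + Σwᵢ|y−yᵢ|, so x and y are optimised independently as 1-D weighted medians.
Total weight W = 355; half = 177.5.
x-coordinate, sorted with cumulative weight:
  x=0 (Alpha, w=150) cum 150
  x=8 (Beta, w=55) cum 205  ← median
  x=9 (Delta, w=100) cum 305
  x=14 (Gamma, w=50) cum 355
⇒ x* = 8
y-coordinate, sorted with cumulative weight:
  y=5 (Beta, w=55) cum 55
  y=10 (Alpha, w=150) cum 205  ← median
  y=11 (Delta, w=100) cum 305
  y=12 (Gamma, w=50) cum 355
⇒ y* = 10

(8, 10)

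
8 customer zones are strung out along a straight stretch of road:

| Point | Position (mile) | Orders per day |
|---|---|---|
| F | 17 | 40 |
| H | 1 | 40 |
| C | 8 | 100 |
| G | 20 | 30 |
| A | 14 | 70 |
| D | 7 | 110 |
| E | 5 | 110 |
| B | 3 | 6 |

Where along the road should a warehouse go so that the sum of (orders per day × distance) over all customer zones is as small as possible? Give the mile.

x = 7

For a sum of weighted absolute distances on a line, the optimum is the weighted median (not the mean). Total weight W = 506; half-weight = 253.
Sort by position and accumulate weight:
  mile 1 (H, w=40) → cum 40
  mile 3 (B, w=6) → cum 46
  mile 5 (E, w=110) → cum 156
  mile 7 (D, w=110) → cum 266  ≥ 253 → median here
  mile 8 (C, w=100) → cum 366
  mile 14 (A, w=70) → cum 436
  mile 17 (F, w=40) → cum 476
  mile 20 (G, w=30) → cum 506
Optimal location: mile 7.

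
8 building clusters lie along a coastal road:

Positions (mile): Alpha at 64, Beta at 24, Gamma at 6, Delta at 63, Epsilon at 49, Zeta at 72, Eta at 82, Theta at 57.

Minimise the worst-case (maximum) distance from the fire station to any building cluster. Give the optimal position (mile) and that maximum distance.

The 1-center on a line is the midpoint of the two extreme points: leftmost at 6, rightmost at 82.
Optimal location = (6 + 82)/2 = 44; maximum distance = (82 − 6)/2 = 38.

location 44, max distance 38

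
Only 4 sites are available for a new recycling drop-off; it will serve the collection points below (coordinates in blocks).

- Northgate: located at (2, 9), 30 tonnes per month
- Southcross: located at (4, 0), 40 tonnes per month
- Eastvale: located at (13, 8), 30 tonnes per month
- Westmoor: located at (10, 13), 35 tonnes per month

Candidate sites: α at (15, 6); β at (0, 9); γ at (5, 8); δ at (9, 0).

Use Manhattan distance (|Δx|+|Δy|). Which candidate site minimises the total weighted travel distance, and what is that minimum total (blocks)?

Total weighted distance at each candidate:
  α (15, 6): total = 1700
  β (0, 9): total = 1490
  γ (5, 8): total = 1070
  δ (9, 0): total = 1530
Minimum is at γ with total 1070 blocks.

γ, total 1070 blocks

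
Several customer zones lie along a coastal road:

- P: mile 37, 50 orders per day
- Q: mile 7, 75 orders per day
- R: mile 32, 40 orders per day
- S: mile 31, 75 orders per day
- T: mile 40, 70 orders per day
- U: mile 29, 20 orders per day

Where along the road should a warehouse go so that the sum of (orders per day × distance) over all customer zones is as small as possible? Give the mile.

For a sum of weighted absolute distances on a line, the optimum is the weighted median (not the mean). Total weight W = 330; half-weight = 165.
Sort by position and accumulate weight:
  mile 7 (Q, w=75) → cum 75
  mile 29 (U, w=20) → cum 95
  mile 31 (S, w=75) → cum 170  ≥ 165 → median here
  mile 32 (R, w=40) → cum 210
  mile 37 (P, w=50) → cum 260
  mile 40 (T, w=70) → cum 330
Optimal location: mile 31.

x = 31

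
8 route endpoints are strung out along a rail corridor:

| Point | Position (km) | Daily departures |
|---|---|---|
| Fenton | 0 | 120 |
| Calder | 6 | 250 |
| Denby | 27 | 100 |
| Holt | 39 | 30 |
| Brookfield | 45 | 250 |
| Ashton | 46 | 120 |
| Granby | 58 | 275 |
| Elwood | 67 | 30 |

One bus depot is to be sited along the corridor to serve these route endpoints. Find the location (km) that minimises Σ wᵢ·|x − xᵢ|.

For a sum of weighted absolute distances on a line, the optimum is the weighted median (not the mean). Total weight W = 1175; half-weight = 587.5.
Sort by position and accumulate weight:
  km 0 (Fenton, w=120) → cum 120
  km 6 (Calder, w=250) → cum 370
  km 27 (Denby, w=100) → cum 470
  km 39 (Holt, w=30) → cum 500
  km 45 (Brookfield, w=250) → cum 750  ≥ 587.5 → median here
  km 46 (Ashton, w=120) → cum 870
  km 58 (Granby, w=275) → cum 1145
  km 67 (Elwood, w=30) → cum 1175
Optimal location: km 45.

x = 45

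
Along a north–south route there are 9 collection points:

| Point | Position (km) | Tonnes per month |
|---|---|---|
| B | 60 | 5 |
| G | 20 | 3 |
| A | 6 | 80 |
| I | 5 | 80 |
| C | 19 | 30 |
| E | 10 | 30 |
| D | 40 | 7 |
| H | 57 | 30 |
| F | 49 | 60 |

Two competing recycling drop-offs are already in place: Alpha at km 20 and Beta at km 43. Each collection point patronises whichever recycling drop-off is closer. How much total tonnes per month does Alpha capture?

223

The indifferent point is the midpoint (20+43)/2 = 31.5; collection points left of it (closer to Alpha at 20) go to Alpha, those right go to Beta.
  I at 5 (w=80) → Alpha
  A at 6 (w=80) → Alpha
  E at 10 (w=30) → Alpha
  C at 19 (w=30) → Alpha
  G at 20 (w=3) → Alpha
  D at 40 (w=7) → Beta
  F at 49 (w=60) → Beta
  H at 57 (w=30) → Beta
  B at 60 (w=5) → Beta
Alpha captures 223; Beta captures 102.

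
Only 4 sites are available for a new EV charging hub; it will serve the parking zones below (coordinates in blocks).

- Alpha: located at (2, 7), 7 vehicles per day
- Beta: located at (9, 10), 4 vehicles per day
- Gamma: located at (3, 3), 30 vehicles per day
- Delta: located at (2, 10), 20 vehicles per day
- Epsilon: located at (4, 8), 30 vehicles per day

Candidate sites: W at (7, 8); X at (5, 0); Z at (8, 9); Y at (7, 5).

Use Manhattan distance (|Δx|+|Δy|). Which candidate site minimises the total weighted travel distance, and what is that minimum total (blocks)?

W, total 558 blocks

Total weighted distance at each candidate:
  W (7, 8): total = 558
  X (5, 0): total = 806
  Z (8, 9): total = 684
  Y (7, 5): total = 637
Minimum is at W with total 558 blocks.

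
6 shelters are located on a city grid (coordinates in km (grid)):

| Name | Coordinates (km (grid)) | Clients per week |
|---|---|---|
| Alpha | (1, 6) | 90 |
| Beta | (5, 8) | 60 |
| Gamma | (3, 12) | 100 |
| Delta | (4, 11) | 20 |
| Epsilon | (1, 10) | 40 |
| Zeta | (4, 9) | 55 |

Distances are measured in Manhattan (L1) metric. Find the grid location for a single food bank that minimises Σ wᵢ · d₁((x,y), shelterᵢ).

(3, 9)

Manhattan distance separates: Σwᵢ(|x−xᵢ|+|y−yᵢ|) = Σwᵢ|x−xᵢ| + Σwᵢ|y−yᵢ|, so x and y are optimised independently as 1-D weighted medians.
Total weight W = 365; half = 182.5.
x-coordinate, sorted with cumulative weight:
  x=1 (Alpha, w=90) cum 90
  x=1 (Epsilon, w=40) cum 130
  x=3 (Gamma, w=100) cum 230  ← median
  x=4 (Delta, w=20) cum 250
  x=4 (Zeta, w=55) cum 305
  x=5 (Beta, w=60) cum 365
⇒ x* = 3
y-coordinate, sorted with cumulative weight:
  y=6 (Alpha, w=90) cum 90
  y=8 (Beta, w=60) cum 150
  y=9 (Zeta, w=55) cum 205  ← median
  y=10 (Epsilon, w=40) cum 245
  y=11 (Delta, w=20) cum 265
  y=12 (Gamma, w=100) cum 365
⇒ y* = 9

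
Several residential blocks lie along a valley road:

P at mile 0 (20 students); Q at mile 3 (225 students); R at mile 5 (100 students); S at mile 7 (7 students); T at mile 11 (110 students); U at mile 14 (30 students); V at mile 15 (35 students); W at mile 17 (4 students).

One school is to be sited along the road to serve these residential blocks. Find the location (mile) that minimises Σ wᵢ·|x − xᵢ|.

For a sum of weighted absolute distances on a line, the optimum is the weighted median (not the mean). Total weight W = 531; half-weight = 265.5.
Sort by position and accumulate weight:
  mile 0 (P, w=20) → cum 20
  mile 3 (Q, w=225) → cum 245
  mile 5 (R, w=100) → cum 345  ≥ 265.5 → median here
  mile 7 (S, w=7) → cum 352
  mile 11 (T, w=110) → cum 462
  mile 14 (U, w=30) → cum 492
  mile 15 (V, w=35) → cum 527
  mile 17 (W, w=4) → cum 531
Optimal location: mile 5.

x = 5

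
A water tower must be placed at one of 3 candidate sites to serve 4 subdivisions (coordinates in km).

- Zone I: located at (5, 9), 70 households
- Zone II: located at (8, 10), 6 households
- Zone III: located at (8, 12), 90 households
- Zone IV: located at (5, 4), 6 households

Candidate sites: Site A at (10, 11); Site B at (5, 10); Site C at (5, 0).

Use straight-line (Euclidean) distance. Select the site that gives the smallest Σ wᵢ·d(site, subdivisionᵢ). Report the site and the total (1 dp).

Site B, total 448.5 km

Total weighted distance at each candidate:
  Site A (10, 11): total = 643.2
  Site B (5, 10): total = 448.5
  Site C (5, 0): total = 1829.9
Minimum is at Site B with total 448.5 km.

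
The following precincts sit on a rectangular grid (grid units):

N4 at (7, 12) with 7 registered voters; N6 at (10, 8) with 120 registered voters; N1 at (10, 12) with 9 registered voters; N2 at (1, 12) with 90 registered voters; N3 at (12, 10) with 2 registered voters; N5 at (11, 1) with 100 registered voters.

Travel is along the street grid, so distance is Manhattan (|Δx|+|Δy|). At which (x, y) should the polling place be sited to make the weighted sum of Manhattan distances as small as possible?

(10, 8)

Manhattan distance separates: Σwᵢ(|x−xᵢ|+|y−yᵢ|) = Σwᵢ|x−xᵢ| + Σwᵢ|y−yᵢ|, so x and y are optimised independently as 1-D weighted medians.
Total weight W = 328; half = 164.
x-coordinate, sorted with cumulative weight:
  x=1 (N2, w=90) cum 90
  x=7 (N4, w=7) cum 97
  x=10 (N6, w=120) cum 217  ← median
  x=10 (N1, w=9) cum 226
  x=11 (N5, w=100) cum 326
  x=12 (N3, w=2) cum 328
⇒ x* = 10
y-coordinate, sorted with cumulative weight:
  y=1 (N5, w=100) cum 100
  y=8 (N6, w=120) cum 220  ← median
  y=10 (N3, w=2) cum 222
  y=12 (N4, w=7) cum 229
  y=12 (N1, w=9) cum 238
  y=12 (N2, w=90) cum 328
⇒ y* = 8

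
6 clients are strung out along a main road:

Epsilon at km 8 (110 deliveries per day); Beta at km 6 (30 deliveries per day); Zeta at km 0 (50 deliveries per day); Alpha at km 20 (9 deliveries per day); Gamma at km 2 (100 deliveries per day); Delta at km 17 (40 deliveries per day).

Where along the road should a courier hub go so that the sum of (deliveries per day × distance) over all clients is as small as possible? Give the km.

x = 6

For a sum of weighted absolute distances on a line, the optimum is the weighted median (not the mean). Total weight W = 339; half-weight = 169.5.
Sort by position and accumulate weight:
  km 0 (Zeta, w=50) → cum 50
  km 2 (Gamma, w=100) → cum 150
  km 6 (Beta, w=30) → cum 180  ≥ 169.5 → median here
  km 8 (Epsilon, w=110) → cum 290
  km 17 (Delta, w=40) → cum 330
  km 20 (Alpha, w=9) → cum 339
Optimal location: km 6.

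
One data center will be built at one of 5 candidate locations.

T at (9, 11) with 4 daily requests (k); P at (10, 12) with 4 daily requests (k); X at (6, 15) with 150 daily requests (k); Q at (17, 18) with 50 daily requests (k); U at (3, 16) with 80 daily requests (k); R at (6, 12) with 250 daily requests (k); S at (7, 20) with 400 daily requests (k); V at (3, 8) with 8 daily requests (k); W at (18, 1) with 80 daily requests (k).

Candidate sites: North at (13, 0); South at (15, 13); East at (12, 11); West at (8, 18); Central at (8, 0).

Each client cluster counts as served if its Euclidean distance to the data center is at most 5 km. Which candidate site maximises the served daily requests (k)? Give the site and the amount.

Coverage radius r = 5 km; a point is covered iff (Δx)²+(Δy)² ≤ 5² = 25.
  North (13, 0): covers {none} → 0
  South (15, 13): covers {none} → 0
  East (12, 11): covers {T, P} → 8
  West (8, 18): covers {X, S} → 550
  Central (8, 0): covers {none} → 0
Maximum coverage at West: 550 daily requests (k).

West, covering 550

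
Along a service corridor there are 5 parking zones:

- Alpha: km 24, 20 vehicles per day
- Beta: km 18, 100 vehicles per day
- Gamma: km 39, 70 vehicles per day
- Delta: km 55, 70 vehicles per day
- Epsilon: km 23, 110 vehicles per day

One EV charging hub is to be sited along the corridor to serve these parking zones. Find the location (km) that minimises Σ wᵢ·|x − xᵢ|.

x = 23

For a sum of weighted absolute distances on a line, the optimum is the weighted median (not the mean). Total weight W = 370; half-weight = 185.
Sort by position and accumulate weight:
  km 18 (Beta, w=100) → cum 100
  km 23 (Epsilon, w=110) → cum 210  ≥ 185 → median here
  km 24 (Alpha, w=20) → cum 230
  km 39 (Gamma, w=70) → cum 300
  km 55 (Delta, w=70) → cum 370
Optimal location: km 23.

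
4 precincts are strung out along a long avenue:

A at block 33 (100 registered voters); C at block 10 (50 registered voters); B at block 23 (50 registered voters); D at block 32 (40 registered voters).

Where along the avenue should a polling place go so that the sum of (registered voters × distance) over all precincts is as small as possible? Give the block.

x = 32

For a sum of weighted absolute distances on a line, the optimum is the weighted median (not the mean). Total weight W = 240; half-weight = 120.
Sort by position and accumulate weight:
  block 10 (C, w=50) → cum 50
  block 23 (B, w=50) → cum 100
  block 32 (D, w=40) → cum 140  ≥ 120 → median here
  block 33 (A, w=100) → cum 240
Optimal location: block 32.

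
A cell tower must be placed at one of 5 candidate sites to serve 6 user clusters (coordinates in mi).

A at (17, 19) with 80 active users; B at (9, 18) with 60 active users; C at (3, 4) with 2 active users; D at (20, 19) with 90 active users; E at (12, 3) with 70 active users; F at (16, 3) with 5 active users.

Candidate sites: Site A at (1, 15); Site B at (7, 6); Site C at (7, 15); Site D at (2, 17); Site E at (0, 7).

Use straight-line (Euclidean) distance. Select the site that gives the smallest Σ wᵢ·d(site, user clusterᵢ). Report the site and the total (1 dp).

Total weighted distance at each candidate:
  Site A (1, 15): total = 4837.4
  Site B (7, 6): total = 4161.2
  Site C (7, 15): total = 3310.5
  Site D (2, 17): total = 4594.3
  Site E (0, 7): total = 5593.0
Minimum is at Site C with total 3310.5 mi.

Site C, total 3310.5 mi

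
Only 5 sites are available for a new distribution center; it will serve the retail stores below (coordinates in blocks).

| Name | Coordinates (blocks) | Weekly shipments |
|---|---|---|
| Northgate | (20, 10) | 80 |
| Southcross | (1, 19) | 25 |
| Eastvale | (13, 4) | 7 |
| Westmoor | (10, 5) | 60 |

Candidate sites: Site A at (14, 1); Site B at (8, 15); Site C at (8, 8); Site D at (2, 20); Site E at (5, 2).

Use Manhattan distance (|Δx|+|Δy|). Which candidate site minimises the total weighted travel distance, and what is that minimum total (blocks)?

Site C, total 1933 blocks

Total weighted distance at each candidate:
  Site A (14, 1): total = 2483
  Site B (8, 15): total = 2467
  Site C (8, 8): total = 1933
  Site D (2, 20): total = 3859
  Site E (5, 2): total = 2915
Minimum is at Site C with total 1933 blocks.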